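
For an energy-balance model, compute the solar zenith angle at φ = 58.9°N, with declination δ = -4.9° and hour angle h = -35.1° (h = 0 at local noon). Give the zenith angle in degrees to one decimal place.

cos θ_z = sin φ sin δ + cos φ cos δ cos h = -0.073140 + 0.421057 = 0.347917.
θ_z = arccos(0.347917) = 69.6°.

θ_z = 69.6°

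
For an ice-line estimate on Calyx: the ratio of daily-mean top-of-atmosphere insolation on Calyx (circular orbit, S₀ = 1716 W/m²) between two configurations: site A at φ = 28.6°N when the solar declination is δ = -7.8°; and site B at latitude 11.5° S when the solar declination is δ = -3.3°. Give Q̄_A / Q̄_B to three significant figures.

Q̄_A / Q̄_B ≈ 0.773

— Configuration A (φ=+28.6°):
cos H₀ = −tan(+28.6°) tan(-7.800°) = 0.0747, H₀ = 1.4960 rad.
Bracket: H₀ sin φ sin δ + cos φ cos δ sin H₀ = 1.4960×0.47869×-0.13572 + 0.87798×0.99075×0.99721 = -0.097192 + 0.867432 = 0.770240.
Q̄ = (S₀/π) × [bracket] = (1716/π) × 0.770240 = 420.72 W/m².
— Configuration B (φ=-11.5°):
cos H₀ = −tan(-11.5°) tan(-3.300°) = -0.0117, H₀ = 1.5825 rad.
Bracket: H₀ sin φ sin δ + cos φ cos δ sin H₀ = 1.5825×-0.19937×-0.05756 + 0.97992×0.99834×0.99993 = 0.018160 + 0.978225 = 0.996385.
Q̄ = (S₀/π) × [bracket] = (1716/π) × 0.996385 = 544.25 W/m².
Ratio Q̄_A / Q̄_B = 420.72 / 544.25 = 0.7730.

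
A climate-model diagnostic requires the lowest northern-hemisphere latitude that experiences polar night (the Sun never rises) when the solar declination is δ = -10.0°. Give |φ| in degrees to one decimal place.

|φ| = 80.0°

Polar night requires cos H₀ = −tan φ tan δ ≥ 1, i.e. tan φ tan δ ≤ −1.
The boundary is |tan φ| · |tan δ| = 1, so |φ| = 90° − |δ| = 90° − 10.0° = 80.0° in the northern hemisphere.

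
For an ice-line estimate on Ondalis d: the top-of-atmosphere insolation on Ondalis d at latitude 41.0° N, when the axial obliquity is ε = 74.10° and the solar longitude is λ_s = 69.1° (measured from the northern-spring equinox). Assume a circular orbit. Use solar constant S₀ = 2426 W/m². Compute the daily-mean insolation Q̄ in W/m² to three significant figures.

Solar declination: sin δ = sin ε · sin λ_s = sin 74.10° × sin 69.1° = 0.89846, so δ = +63.957°.
cos H₀ = −tan(+41.0°) tan(+63.957°) = -1.7789 ≤ −1 ⇒ polar day, H₀ = π.
Bracket: H₀ sin φ sin δ + cos φ cos δ sin H₀ = 3.1416×0.65606×0.89846 + 0.75471×0.43905×0.00000 = 1.851796 + 0.000000 = 1.851796.
Q̄ = (S₀/π) × [bracket] = (2426/π) × 1.851796 = 1430 W/m².

Q̄ ≈ 1.43e+03 W/m²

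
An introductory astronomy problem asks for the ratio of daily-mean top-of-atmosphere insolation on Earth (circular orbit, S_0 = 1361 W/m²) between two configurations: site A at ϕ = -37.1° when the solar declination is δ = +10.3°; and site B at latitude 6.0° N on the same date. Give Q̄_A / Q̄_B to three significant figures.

— Configuration A (ϕ=-37.1°):
cos h₀ = −tan(-37.1°) tan(+10.300°) = 0.1374, h₀ = 1.4329 rad.
Bracket: h₀ sin ϕ sin δ + cos ϕ cos δ sin h₀ = 1.4329×-0.60321×0.17880 + 0.79758×0.98389×0.99051 = -0.154544 + 0.777284 = 0.622740.
Q̄ = (S_0/π) × [bracket] = (1361/π) × 0.622740 = 269.78 W/m².
— Configuration B (ϕ=+6.0°):
cos h₀ = −tan(+6.0°) tan(+10.300°) = -0.0191, h₀ = 1.5899 rad.
Bracket: h₀ sin ϕ sin δ + cos ϕ cos δ sin h₀ = 1.5899×0.10453×0.17880 + 0.99452×0.98389×0.99982 = 0.029715 + 0.978322 = 1.008037.
Q̄ = (S_0/π) × [bracket] = (1361/π) × 1.008037 = 436.70 W/m².
Ratio Q̄_A / Q̄_B = 269.78 / 436.70 = 0.6178.

Q̄_A / Q̄_B ≈ 0.618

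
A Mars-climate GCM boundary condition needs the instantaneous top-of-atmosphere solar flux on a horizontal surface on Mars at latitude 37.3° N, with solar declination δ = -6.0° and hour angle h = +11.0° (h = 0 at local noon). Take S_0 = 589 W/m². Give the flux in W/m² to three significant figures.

420 W/m²

cos θ_z = sin ϕ sin δ + cos ϕ cos δ cos h = -0.063343 + 0.776581 = 0.713238.
Flux = S_0 · cos θ_z = 589 × 0.713238 = 420.1 W/m².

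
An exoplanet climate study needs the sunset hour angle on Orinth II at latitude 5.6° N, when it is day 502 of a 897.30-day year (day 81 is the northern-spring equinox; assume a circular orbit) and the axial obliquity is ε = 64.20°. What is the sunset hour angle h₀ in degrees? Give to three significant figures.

h₀ = 91.0°

Solar longitude: L_s = 360° × (502 − 81)/897.30 = 168.907°.
sin δ = sin 64.20° × sin 168.907° = 0.17323, so δ = +9.976°.
cos h₀ = −tan ϕ · tan δ = −tan(+5.6°) × tan(+9.976°) = -0.0172, so h₀ = 1.5880 rad = 90.99°.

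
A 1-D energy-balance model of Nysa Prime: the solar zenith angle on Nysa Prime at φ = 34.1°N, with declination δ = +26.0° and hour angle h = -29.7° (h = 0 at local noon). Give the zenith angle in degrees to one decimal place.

θ_z = 26.8°

cos θ_z = sin φ sin δ + cos φ cos δ cos h = 0.245768 + 0.646484 = 0.892252.
θ_z = arccos(0.892252) = 26.8°.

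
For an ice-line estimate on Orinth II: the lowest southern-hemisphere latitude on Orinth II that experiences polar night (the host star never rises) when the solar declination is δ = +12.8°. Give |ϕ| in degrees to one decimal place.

|ϕ| = 77.2°

Polar night requires cos h₀ = −tan ϕ tan δ ≥ 1, i.e. tan ϕ tan δ ≤ −1.
The boundary is |tan ϕ| · |tan δ| = 1, so |ϕ| = 90° − |δ| = 90° − 12.8° = 77.2° in the southern hemisphere.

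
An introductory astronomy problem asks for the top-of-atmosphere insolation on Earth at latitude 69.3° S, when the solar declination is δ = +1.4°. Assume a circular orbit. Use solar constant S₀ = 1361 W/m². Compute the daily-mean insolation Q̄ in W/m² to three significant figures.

cos H₀ = −tan(-69.3°) tan(+1.400°) = 0.0647, H₀ = 1.5061 rad.
Bracket: H₀ sin φ sin δ + cos φ cos δ sin H₀ = 1.5061×-0.93544×0.02443 + 0.35347×0.99970×0.99791 = -0.034419 + 0.352625 = 0.318206.
Q̄ = (S₀/π) × [bracket] = (1361/π) × 0.318206 = 137.9 W/m².

Q̄ ≈ 138 W/m²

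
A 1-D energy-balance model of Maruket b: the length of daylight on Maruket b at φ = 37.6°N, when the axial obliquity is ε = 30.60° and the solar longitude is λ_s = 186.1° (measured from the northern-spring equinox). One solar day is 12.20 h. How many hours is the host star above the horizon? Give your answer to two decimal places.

Solar declination: sin δ = sin ε · sin λ_s = sin 30.60° × sin 186.1° = -0.05409, so δ = -3.101°.
cos H₀ = −tan φ · tan δ = −tan(+37.6°) × tan(-3.101°) = 0.0417, so H₀ = 1.5291 rad = 87.61°.
Daylight = 2H₀/(2π) × 12.20 h = (1.5291/π) × 12.20 = 5.94 h.

5.94 h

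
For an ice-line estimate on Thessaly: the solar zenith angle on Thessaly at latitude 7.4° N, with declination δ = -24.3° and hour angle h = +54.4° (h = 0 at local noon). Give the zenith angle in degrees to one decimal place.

θ_z = 61.8°

cos θ_z = sin ϕ sin δ + cos ϕ cos δ cos h = -0.053001 + 0.526130 = 0.473129.
θ_z = arccos(0.473129) = 61.8°.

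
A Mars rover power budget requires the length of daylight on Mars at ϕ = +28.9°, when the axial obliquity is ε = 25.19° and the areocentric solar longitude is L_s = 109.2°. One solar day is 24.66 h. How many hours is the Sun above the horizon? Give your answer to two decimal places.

14.25 h

sin δ = sin 25.19° × sin 109.2° = 0.40195, so δ = +23.700°.
cos h₀ = −tan ϕ · tan δ = −tan(+28.9°) × tan(+23.700°) = -0.2423, so h₀ = 1.8156 rad = 104.02°.
Daylight = 2h₀/(2π) × 24.66 h = (1.8156/π) × 24.66 = 14.25 h.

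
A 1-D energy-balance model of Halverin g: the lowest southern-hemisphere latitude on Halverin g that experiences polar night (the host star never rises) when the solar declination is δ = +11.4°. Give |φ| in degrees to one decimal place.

Polar night requires cos H₀ = −tan φ tan δ ≥ 1, i.e. tan φ tan δ ≤ −1.
The boundary is |tan φ| · |tan δ| = 1, so |φ| = 90° − |δ| = 90° − 11.4° = 78.6° in the southern hemisphere.

|φ| = 78.6°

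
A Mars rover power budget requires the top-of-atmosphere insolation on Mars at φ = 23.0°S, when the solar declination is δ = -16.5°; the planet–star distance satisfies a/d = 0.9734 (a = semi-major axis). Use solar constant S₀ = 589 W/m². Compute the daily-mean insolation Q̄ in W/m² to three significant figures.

cos H₀ = −tan(-23.0°) tan(-16.500°) = -0.1257, H₀ = 1.6969 rad.
Bracket: H₀ sin φ sin δ + cos φ cos δ sin H₀ = 1.6969×-0.39073×-0.28402 + 0.92050×0.95882×0.99206 = 0.188314 + 0.875586 = 1.063900.
Inverse-square distance factor (a/d)² = 0.9734² = 0.947508.
Q̄ = (S₀/π) × 0.947508 × [bracket] = (589/π) × 0.947508 × 1.063900 = 189.0 W/m².

Q̄ ≈ 189 W/m²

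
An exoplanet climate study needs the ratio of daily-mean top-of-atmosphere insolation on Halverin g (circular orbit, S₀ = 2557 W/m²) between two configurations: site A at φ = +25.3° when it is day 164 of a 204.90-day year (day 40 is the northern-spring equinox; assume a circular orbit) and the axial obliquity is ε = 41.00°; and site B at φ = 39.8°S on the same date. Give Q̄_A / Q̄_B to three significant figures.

Q̄_A / Q̄_B ≈ 0.498

— Configuration A (φ=+25.3°):
Solar longitude: λ_s = 360° × (164 − 40)/204.90 = 217.862°.
sin δ = sin 41.00° × sin 217.862° = -0.40267, so δ = -23.745°.
cos H₀ = −tan(+25.3°) tan(-23.745°) = 0.2079, H₀ = 1.3613 rad.
Bracket: H₀ sin φ sin δ + cos φ cos δ sin H₀ = 1.3613×0.42736×-0.40267 + 0.90408×0.91535×0.97814 = -0.234259 + 0.809459 = 0.575200.
Q̄ = (S₀/π) × [bracket] = (2557/π) × 0.575200 = 468.17 W/m².
— Configuration B (φ=-39.8°):
cos H₀ = −tan(-39.8°) tan(-23.745°) = -0.3665, H₀ = 1.9461 rad.
Bracket: H₀ sin φ sin δ + cos φ cos δ sin H₀ = 1.9461×-0.64011×-0.40267 + 0.76828×0.91535×0.93041 = 0.501613 + 0.654306 = 1.155919.
Q̄ = (S₀/π) × [bracket] = (2557/π) × 1.155919 = 940.82 W/m².
Ratio Q̄_A / Q̄_B = 468.17 / 940.82 = 0.4976.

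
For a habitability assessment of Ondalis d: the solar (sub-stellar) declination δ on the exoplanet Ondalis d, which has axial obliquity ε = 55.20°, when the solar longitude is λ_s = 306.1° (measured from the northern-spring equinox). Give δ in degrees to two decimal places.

sin δ = sin ε · sin λ_s = sin 55.20° × sin 306.1° = -0.663480.
δ = arcsin(-0.663480) = -41.57°.

δ = -41.57°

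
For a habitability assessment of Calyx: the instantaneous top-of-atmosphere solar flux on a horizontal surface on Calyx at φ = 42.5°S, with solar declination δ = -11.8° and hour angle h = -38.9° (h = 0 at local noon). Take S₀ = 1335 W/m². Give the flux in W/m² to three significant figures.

934 W/m²

cos θ_z = sin φ sin δ + cos φ cos δ cos h = 0.138156 + 0.561656 = 0.699812.
Flux = S₀ · cos θ_z = 1335 × 0.699812 = 934.2 W/m².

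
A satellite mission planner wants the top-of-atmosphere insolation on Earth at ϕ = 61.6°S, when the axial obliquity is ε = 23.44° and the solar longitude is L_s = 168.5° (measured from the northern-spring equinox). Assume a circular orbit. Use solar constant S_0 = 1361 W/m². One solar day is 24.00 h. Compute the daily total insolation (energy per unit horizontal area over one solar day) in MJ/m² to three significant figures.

13.8 MJ/m²

Solar declination: sin δ = sin ε · sin L_s = sin 23.44° × sin 168.5° = 0.07931, so δ = +4.549°.
cos h₀ = −tan(-61.6°) tan(+4.549°) = 0.1471, h₀ = 1.4231 rad.
Bracket: h₀ sin ϕ sin δ + cos ϕ cos δ sin h₀ = 1.4231×-0.87965×0.07931 + 0.47562×0.99685×0.98912 = -0.099283 + 0.468963 = 0.369680.
Q̄ = (S_0/π) × [bracket] = (1361/π) × 0.369680 = 160.15 W/m².
Daily total = Q̄ × 24.00 h × 3600 s/h = 160.15 × 24.00 × 3600 / 10⁶ = 13.84 MJ/m².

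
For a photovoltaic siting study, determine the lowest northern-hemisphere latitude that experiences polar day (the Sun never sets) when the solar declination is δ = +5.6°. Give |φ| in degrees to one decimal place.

Polar day requires cos H₀ = −tan φ tan δ ≤ −1, i.e. tan φ tan δ ≥ 1.
The boundary is |tan φ| · |tan δ| = 1, so |φ| = 90° − |δ| = 90° − 5.6° = 84.4° in the northern hemisphere.

|φ| = 84.4°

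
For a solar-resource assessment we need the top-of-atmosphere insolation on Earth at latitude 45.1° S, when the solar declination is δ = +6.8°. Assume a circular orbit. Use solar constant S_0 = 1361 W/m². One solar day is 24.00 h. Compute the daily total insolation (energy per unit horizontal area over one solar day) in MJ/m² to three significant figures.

cos h₀ = −tan(-45.1°) tan(+6.800°) = 0.1197, h₀ = 1.4508 rad.
Bracket: h₀ sin ϕ sin δ + cos ϕ cos δ sin h₀ = 1.4508×-0.70834×0.11840 + 0.70587×0.99297×0.99281 = -0.121675 + 0.695868 = 0.574193.
Q̄ = (S_0/π) × [bracket] = (1361/π) × 0.574193 = 248.75 W/m².
Daily total = Q̄ × 24.00 h × 3600 s/h = 248.75 × 24.00 × 3600 / 10⁶ = 21.49 MJ/m².

21.5 MJ/m²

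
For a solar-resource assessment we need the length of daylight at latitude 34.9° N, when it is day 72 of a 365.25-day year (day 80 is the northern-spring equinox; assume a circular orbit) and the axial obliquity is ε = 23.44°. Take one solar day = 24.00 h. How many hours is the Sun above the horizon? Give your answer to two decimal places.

11.71 h

Solar longitude: λ_s = 360° × (72 − 80)/365.25 = -7.885°, i.e. -7.885° + 360° = 352.115°.
sin δ = sin 23.44° × sin 352.115° = -0.05457, so δ = -3.128°.
cos H₀ = −tan φ · tan δ = −tan(+34.9°) × tan(-3.128°) = 0.0381, so H₀ = 1.5327 rad = 87.82°.
Daylight = 2H₀/(2π) × 24.00 h = (1.5327/π) × 24.00 = 11.71 h.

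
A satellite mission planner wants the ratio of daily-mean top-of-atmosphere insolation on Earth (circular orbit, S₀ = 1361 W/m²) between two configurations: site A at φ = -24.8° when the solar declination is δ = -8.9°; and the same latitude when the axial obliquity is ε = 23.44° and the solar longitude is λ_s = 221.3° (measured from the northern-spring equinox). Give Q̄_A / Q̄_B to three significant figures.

— Configuration A (φ=-24.8°):
cos H₀ = −tan(-24.8°) tan(-8.900°) = -0.0724, H₀ = 1.6432 rad.
Bracket: H₀ sin φ sin δ + cos φ cos δ sin H₀ = 1.6432×-0.41945×-0.15471 + 0.90778×0.98796×0.99738 = 0.106632 + 0.894501 = 1.001133.
Q̄ = (S₀/π) × [bracket] = (1361/π) × 1.001133 = 433.71 W/m².
— Configuration B (φ=-24.8°):
Solar declination: sin δ = sin ε · sin λ_s = sin 23.44° × sin 221.3° = -0.26254, so δ = -15.221°.
cos H₀ = −tan(-24.8°) tan(-15.221°) = -0.1257, H₀ = 1.6969 rad.
Bracket: H₀ sin φ sin δ + cos φ cos δ sin H₀ = 1.6969×-0.41945×-0.26254 + 0.90778×0.96492×0.99207 = 0.186867 + 0.868989 = 1.055856.
Q̄ = (S₀/π) × [bracket] = (1361/π) × 1.055856 = 457.42 W/m².
Ratio Q̄_A / Q̄_B = 433.71 / 457.42 = 0.9482.

Q̄_A / Q̄_B ≈ 0.948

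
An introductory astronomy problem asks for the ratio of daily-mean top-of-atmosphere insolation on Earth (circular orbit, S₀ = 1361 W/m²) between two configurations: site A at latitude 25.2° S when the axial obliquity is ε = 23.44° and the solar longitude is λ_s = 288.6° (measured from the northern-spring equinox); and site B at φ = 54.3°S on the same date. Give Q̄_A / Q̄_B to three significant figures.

— Configuration A (φ=-25.2°):
Solar declination: sin δ = sin ε · sin λ_s = sin 23.44° × sin 288.6° = -0.37701, so δ = -22.149°.
cos H₀ = −tan(-25.2°) tan(-22.149°) = -0.1915, H₀ = 1.7635 rad.
Bracket: H₀ sin φ sin δ + cos φ cos δ sin H₀ = 1.7635×-0.42578×-0.37701 + 0.90483×0.92621×0.98148 = 0.283083 + 0.822542 = 1.105625.
Q̄ = (S₀/π) × [bracket] = (1361/π) × 1.105625 = 478.98 W/m².
— Configuration B (φ=-54.3°):
cos H₀ = −tan(-54.3°) tan(-22.149°) = -0.5665, H₀ = 2.1730 rad.
Bracket: H₀ sin φ sin δ + cos φ cos δ sin H₀ = 2.1730×-0.81208×-0.37701 + 0.58354×0.92621×0.82408 = 0.665291 + 0.445399 = 1.110690.
Q̄ = (S₀/π) × [bracket] = (1361/π) × 1.110690 = 481.17 W/m².
Ratio Q̄_A / Q̄_B = 478.98 / 481.17 = 0.9954.

Q̄_A / Q̄_B ≈ 0.995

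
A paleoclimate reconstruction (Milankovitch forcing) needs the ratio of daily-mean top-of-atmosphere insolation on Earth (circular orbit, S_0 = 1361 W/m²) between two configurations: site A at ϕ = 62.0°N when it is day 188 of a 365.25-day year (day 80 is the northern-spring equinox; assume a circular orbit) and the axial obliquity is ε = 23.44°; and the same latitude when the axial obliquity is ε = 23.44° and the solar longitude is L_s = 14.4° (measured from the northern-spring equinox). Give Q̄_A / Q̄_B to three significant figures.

— Configuration A (ϕ=+62.0°):
Solar longitude: L_s = 360° × (188 − 80)/365.25 = 106.448°.
sin δ = sin 23.44° × sin 106.448° = 0.38151, so δ = +22.427°.
cos h₀ = −tan(+62.0°) tan(+22.427°) = -0.7762, h₀ = 2.4595 rad.
Bracket: h₀ sin ϕ sin δ + cos ϕ cos δ sin h₀ = 2.4595×0.88295×0.38151 + 0.46947×0.92436×0.63045 = 0.828493 + 0.273590 = 1.102083.
Q̄ = (S_0/π) × [bracket] = (1361/π) × 1.102083 = 477.44 W/m².
— Configuration B (ϕ=+62.0°):
Solar declination: sin δ = sin ε · sin L_s = sin 23.44° × sin 14.4° = 0.09893, so δ = +5.677°.
cos h₀ = −tan(+62.0°) tan(+5.677°) = -0.1870, h₀ = 1.7589 rad.
Bracket: h₀ sin ϕ sin δ + cos ϕ cos δ sin h₀ = 1.7589×0.88295×0.09893 + 0.46947×0.99509×0.98237 = 0.153640 + 0.458929 = 0.612569.
Q̄ = (S_0/π) × [bracket] = (1361/π) × 0.612569 = 265.38 W/m².
Ratio Q̄_A / Q̄_B = 477.44 / 265.38 = 1.799.

Q̄_A / Q̄_B ≈ 1.80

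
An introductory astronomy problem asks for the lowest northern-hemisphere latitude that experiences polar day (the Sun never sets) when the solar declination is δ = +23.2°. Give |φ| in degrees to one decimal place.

Polar day requires cos H₀ = −tan φ tan δ ≤ −1, i.e. tan φ tan δ ≥ 1.
The boundary is |tan φ| · |tan δ| = 1, so |φ| = 90° − |δ| = 90° − 23.2° = 66.8° in the northern hemisphere.

|φ| = 66.8°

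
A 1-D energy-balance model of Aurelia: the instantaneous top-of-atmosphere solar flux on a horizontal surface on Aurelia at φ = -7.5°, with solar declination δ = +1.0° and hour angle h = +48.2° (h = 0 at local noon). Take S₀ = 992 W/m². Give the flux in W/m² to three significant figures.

653 W/m²

cos θ_z = sin φ sin δ + cos φ cos δ cos h = -0.002278 + 0.660730 = 0.658452.
Flux = S₀ · cos θ_z = 992 × 0.658452 = 653.2 W/m².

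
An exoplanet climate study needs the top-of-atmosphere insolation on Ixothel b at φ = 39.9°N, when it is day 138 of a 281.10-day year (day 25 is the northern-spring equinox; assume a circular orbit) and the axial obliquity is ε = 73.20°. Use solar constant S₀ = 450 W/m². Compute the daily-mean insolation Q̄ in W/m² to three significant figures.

Q̄ ≈ 186 W/m²

Solar longitude: λ_s = 360° × (138 − 25)/281.10 = 144.717°.
sin δ = sin 73.20° × sin 144.717° = 0.55296, so δ = +33.570°.
cos H₀ = −tan(+39.9°) tan(+33.570°) = -0.5549, H₀ = 2.1590 rad.
Bracket: H₀ sin φ sin δ + cos φ cos δ sin H₀ = 2.1590×0.64145×0.55296 + 0.76717×0.83321×0.83192 = 0.765789 + 0.531775 = 1.297564.
Q̄ = (S₀/π) × [bracket] = (450/π) × 1.297564 = 185.9 W/m².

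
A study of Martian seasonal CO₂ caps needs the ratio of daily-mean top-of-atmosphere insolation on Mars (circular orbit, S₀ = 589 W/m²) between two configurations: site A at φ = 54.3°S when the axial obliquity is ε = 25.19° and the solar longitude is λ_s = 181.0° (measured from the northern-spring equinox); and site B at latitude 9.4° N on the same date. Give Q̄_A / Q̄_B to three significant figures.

Q̄_A / Q̄_B ≈ 0.602

— Configuration A (φ=-54.3°):
Solar declination: sin δ = sin ε · sin λ_s = sin 25.19° × sin 181.0° = -0.00743, so δ = -0.426°.
cos H₀ = −tan(-54.3°) tan(-0.426°) = -0.0103, H₀ = 1.5811 rad.
Bracket: H₀ sin φ sin δ + cos φ cos δ sin H₀ = 1.5811×-0.81208×-0.00743 + 0.58354×0.99997×0.99995 = 0.009540 + 0.583493 = 0.593033.
Q̄ = (S₀/π) × [bracket] = (589/π) × 0.593033 = 111.18 W/m².
— Configuration B (φ=+9.4°):
cos H₀ = −tan(+9.4°) tan(-0.426°) = 0.0012, H₀ = 1.5696 rad.
Bracket: H₀ sin φ sin δ + cos φ cos δ sin H₀ = 1.5696×0.16333×-0.00743 + 0.98657×0.99997×1.00000 = -0.001905 + 0.986540 = 0.984635.
Q̄ = (S₀/π) × [bracket] = (589/π) × 0.984635 = 184.60 W/m².
Ratio Q̄_A / Q̄_B = 111.18 / 184.60 = 0.6023.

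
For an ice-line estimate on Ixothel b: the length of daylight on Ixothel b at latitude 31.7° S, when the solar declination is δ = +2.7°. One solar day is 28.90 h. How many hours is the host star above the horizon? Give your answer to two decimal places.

14.18 h

cos h₀ = −tan ϕ · tan δ = −tan(-31.7°) × tan(+2.700°) = 0.0291, so h₀ = 1.5417 rad = 88.33°.
Daylight = 2h₀/(2π) × 28.90 h = (1.5417/π) × 28.90 = 14.18 h.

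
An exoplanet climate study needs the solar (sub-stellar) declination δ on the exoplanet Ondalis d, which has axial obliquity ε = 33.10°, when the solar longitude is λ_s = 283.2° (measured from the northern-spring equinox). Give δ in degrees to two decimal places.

δ = -32.12°

sin δ = sin ε · sin λ_s = sin 33.10° × sin 283.2° = -0.531673.
δ = arcsin(-0.531673) = -32.12°.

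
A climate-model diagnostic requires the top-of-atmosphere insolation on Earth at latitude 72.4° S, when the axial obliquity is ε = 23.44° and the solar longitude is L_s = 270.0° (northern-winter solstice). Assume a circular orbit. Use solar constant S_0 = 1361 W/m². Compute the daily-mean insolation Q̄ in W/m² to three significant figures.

Q̄ ≈ 516 W/m²

Solar declination: sin δ = sin ε · sin L_s = sin 23.44° × sin 270.0° = -0.39779, so δ = -23.440°.
cos h₀ = −tan(-72.4°) tan(-23.440°) = -1.3668 ≤ −1 ⇒ polar day, h₀ = π.
Bracket: h₀ sin ϕ sin δ + cos ϕ cos δ sin h₀ = 3.1416×-0.95319×-0.39779 + 0.30237×0.91748×0.00000 = 1.191199 + 0.000000 = 1.191199.
Q̄ = (S_0/π) × [bracket] = (1361/π) × 1.191199 = 516.1 W/m².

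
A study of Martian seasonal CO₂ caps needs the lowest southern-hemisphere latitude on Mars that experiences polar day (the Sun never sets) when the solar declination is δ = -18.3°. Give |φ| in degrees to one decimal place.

|φ| = 71.7°

Polar day requires cos H₀ = −tan φ tan δ ≤ −1, i.e. tan φ tan δ ≥ 1.
The boundary is |tan φ| · |tan δ| = 1, so |φ| = 90° − |δ| = 90° − 18.3° = 71.7° in the southern hemisphere.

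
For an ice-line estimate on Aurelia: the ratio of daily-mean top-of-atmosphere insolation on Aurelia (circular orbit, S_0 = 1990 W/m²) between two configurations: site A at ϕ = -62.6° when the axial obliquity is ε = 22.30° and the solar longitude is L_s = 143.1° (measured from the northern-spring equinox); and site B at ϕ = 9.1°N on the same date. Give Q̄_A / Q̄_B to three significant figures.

Q̄_A / Q̄_B ≈ 0.174

— Configuration A (ϕ=-62.6°):
Solar declination: sin δ = sin ε · sin L_s = sin 22.30° × sin 143.1° = 0.22783, so δ = +13.170°.
cos h₀ = −tan(-62.6°) tan(+13.170°) = 0.4514, h₀ = 1.1025 rad.
Bracket: h₀ sin ϕ sin δ + cos ϕ cos δ sin h₀ = 1.1025×-0.88782×0.22783 + 0.46020×0.97370×0.89232 = -0.223005 + 0.399846 = 0.176841.
Q̄ = (S_0/π) × [bracket] = (1990/π) × 0.176841 = 112.02 W/m².
— Configuration B (ϕ=+9.1°):
cos h₀ = −tan(+9.1°) tan(+13.170°) = -0.0375, h₀ = 1.6083 rad.
Bracket: h₀ sin ϕ sin δ + cos ϕ cos δ sin h₀ = 1.6083×0.15816×0.22783 + 0.98741×0.97370×0.99930 = 0.057953 + 0.960768 = 1.018721.
Q̄ = (S_0/π) × [bracket] = (1990/π) × 1.018721 = 645.30 W/m².
Ratio Q̄_A / Q̄_B = 112.02 / 645.30 = 0.1736.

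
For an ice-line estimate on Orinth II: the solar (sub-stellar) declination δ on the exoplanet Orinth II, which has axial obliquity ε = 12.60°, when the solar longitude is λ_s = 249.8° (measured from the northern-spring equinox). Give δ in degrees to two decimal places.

sin δ = sin ε · sin λ_s = sin 12.60° × sin 249.8° = -0.204726.
δ = arcsin(-0.204726) = -11.81°.

δ = -11.81°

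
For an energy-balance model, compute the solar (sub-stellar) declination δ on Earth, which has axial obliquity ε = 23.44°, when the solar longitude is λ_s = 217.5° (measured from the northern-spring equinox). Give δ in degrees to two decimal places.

sin δ = sin ε · sin λ_s = sin 23.44° × sin 217.5° = -0.242158.
δ = arcsin(-0.242158) = -14.01°.

δ = -14.01°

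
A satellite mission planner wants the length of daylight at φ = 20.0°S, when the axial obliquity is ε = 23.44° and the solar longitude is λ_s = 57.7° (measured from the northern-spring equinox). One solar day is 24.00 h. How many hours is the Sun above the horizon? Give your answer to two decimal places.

11.00 h

Solar declination: sin δ = sin ε · sin λ_s = sin 23.44° × sin 57.7° = 0.33624, so δ = +19.648°.
cos H₀ = −tan φ · tan δ = −tan(-20.0°) × tan(+19.648°) = 0.1299, so H₀ = 1.4405 rad = 82.53°.
Daylight = 2H₀/(2π) × 24.00 h = (1.4405/π) × 24.00 = 11.00 h.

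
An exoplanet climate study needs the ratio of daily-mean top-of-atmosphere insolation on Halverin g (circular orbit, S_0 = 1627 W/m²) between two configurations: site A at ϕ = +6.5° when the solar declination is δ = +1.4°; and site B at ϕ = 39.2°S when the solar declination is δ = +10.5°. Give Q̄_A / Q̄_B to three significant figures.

Q̄_A / Q̄_B ≈ 1.69

— Configuration A (ϕ=+6.5°):
cos h₀ = −tan(+6.5°) tan(+1.400°) = -0.0028, h₀ = 1.5736 rad.
Bracket: h₀ sin ϕ sin δ + cos ϕ cos δ sin h₀ = 1.5736×0.11320×0.02443 + 0.99357×0.99970×1.00000 = 0.004352 + 0.993272 = 0.997624.
Q̄ = (S_0/π) × [bracket] = (1627/π) × 0.997624 = 516.66 W/m².
— Configuration B (ϕ=-39.2°):
cos h₀ = −tan(-39.2°) tan(+10.500°) = 0.1512, h₀ = 1.4191 rad.
Bracket: h₀ sin ϕ sin δ + cos ϕ cos δ sin h₀ = 1.4191×-0.63203×0.18224 + 0.77494×0.98325×0.98851 = -0.163454 + 0.753205 = 0.589751.
Q̄ = (S_0/π) × [bracket] = (1627/π) × 0.589751 = 305.43 W/m².
Ratio Q̄_A / Q̄_B = 516.66 / 305.43 = 1.692.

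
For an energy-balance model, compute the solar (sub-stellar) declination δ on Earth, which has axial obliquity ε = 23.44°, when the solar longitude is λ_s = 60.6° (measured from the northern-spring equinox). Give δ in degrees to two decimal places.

sin δ = sin ε · sin λ_s = sin 23.44° × sin 60.6° = 0.346559.
δ = arcsin(0.346559) = +20.28°.

δ = +20.28°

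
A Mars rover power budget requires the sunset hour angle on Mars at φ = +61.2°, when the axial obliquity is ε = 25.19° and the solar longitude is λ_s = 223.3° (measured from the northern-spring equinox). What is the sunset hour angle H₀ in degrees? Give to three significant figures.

H₀ = 56.3°

Solar declination: sin δ = sin ε · sin λ_s = sin 25.19° × sin 223.3° = -0.29190, so δ = -16.972°.
cos H₀ = −tan φ · tan δ = −tan(+61.2°) × tan(-16.972°) = 0.5551, so H₀ = 0.9823 rad = 56.28°.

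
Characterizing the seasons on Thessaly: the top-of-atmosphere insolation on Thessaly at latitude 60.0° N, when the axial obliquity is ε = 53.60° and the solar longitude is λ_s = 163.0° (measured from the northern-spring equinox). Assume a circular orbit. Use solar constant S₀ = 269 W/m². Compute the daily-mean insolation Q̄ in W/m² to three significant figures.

Q̄ ≈ 72.7 W/m²

Solar declination: sin δ = sin ε · sin λ_s = sin 53.60° × sin 163.0° = 0.23533, so δ = +13.611°.
cos H₀ = −tan(+60.0°) tan(+13.611°) = -0.4194, H₀ = 2.0036 rad.
Bracket: H₀ sin φ sin δ + cos φ cos δ sin H₀ = 2.0036×0.86603×0.23533 + 0.50000×0.97192×0.90781 = 0.408339 + 0.441159 = 0.849498.
Q̄ = (S₀/π) × [bracket] = (269/π) × 0.849498 = 72.74 W/m².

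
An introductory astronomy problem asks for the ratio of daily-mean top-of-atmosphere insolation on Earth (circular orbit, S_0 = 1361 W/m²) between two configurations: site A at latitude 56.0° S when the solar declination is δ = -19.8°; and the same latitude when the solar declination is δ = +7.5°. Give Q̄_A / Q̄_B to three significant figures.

— Configuration A (ϕ=-56.0°):
cos h₀ = −tan(-56.0°) tan(-19.800°) = -0.5338, h₀ = 2.1338 rad.
Bracket: h₀ sin ϕ sin δ + cos ϕ cos δ sin h₀ = 2.1338×-0.82904×-0.33874 + 0.55919×0.94088×0.84564 = 0.599233 + 0.444917 = 1.044150.
Q̄ = (S_0/π) × [bracket] = (1361/π) × 1.044150 = 452.35 W/m².
— Configuration B (ϕ=-56.0°):
cos h₀ = −tan(-56.0°) tan(+7.500°) = 0.1952, h₀ = 1.3744 rad.
Bracket: h₀ sin ϕ sin δ + cos ϕ cos δ sin h₀ = 1.3744×-0.82904×0.13053 + 0.55919×0.99144×0.98077 = -0.148730 + 0.543742 = 0.395012.
Q̄ = (S_0/π) × [bracket] = (1361/π) × 0.395012 = 171.13 W/m².
Ratio Q̄_A / Q̄_B = 452.35 / 171.13 = 2.643.

Q̄_A / Q̄_B ≈ 2.64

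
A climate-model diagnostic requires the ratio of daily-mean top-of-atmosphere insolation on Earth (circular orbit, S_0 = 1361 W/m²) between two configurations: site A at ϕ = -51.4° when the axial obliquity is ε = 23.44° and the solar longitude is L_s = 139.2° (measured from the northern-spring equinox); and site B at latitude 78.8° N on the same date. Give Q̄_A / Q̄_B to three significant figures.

Q̄_A / Q̄_B ≈ 0.397

— Configuration A (ϕ=-51.4°):
Solar declination: sin δ = sin ε · sin L_s = sin 23.44° × sin 139.2° = 0.25992, so δ = +15.066°.
cos h₀ = −tan(-51.4°) tan(+15.066°) = 0.3372, h₀ = 1.2269 rad.
Bracket: h₀ sin ϕ sin δ + cos ϕ cos δ sin h₀ = 1.2269×-0.78152×0.25992 + 0.62388×0.96563×0.94144 = -0.249223 + 0.567159 = 0.317936.
Q̄ = (S_0/π) × [bracket] = (1361/π) × 0.317936 = 137.74 W/m².
— Configuration B (ϕ=+78.8°):
cos h₀ = −tan(+78.8°) tan(+15.066°) = -1.3594 ≤ −1 ⇒ polar day, h₀ = π.
Bracket: h₀ sin ϕ sin δ + cos ϕ cos δ sin h₀ = 3.1416×0.98096×0.25992 + 0.19423×0.96563×0.00000 = 0.801017 + 0.000000 = 0.801017.
Q̄ = (S_0/π) × [bracket] = (1361/π) × 0.801017 = 347.02 W/m².
Ratio Q̄_A / Q̄_B = 137.74 / 347.02 = 0.3969.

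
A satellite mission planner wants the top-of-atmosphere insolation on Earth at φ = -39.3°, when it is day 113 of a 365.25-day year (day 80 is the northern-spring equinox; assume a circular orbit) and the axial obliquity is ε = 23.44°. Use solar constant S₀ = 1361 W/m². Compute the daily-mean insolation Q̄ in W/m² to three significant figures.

Q̄ ≈ 241 W/m²

Solar longitude: λ_s = 360° × (113 − 80)/365.25 = 32.526°.
sin δ = sin 23.44° × sin 32.526° = 0.21388, so δ = +12.350°.
cos H₀ = −tan(-39.3°) tan(+12.350°) = 0.1792, H₀ = 1.3906 rad.
Bracket: H₀ sin φ sin δ + cos φ cos δ sin H₀ = 1.3906×-0.63338×0.21388 + 0.77384×0.97686×0.98381 = -0.188381 + 0.743695 = 0.555314.
Q̄ = (S₀/π) × [bracket] = (1361/π) × 0.555314 = 240.6 W/m².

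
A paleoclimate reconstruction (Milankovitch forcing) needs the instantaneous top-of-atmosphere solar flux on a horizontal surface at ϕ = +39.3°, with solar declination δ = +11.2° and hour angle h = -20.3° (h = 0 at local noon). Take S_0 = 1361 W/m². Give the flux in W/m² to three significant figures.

1.14e+03 W/m²

cos θ_z = sin ϕ sin δ + cos ϕ cos δ cos h = 0.123024 + 0.711954 = 0.834978.
Flux = S_0 · cos θ_z = 1361 × 0.834978 = 1136 W/m².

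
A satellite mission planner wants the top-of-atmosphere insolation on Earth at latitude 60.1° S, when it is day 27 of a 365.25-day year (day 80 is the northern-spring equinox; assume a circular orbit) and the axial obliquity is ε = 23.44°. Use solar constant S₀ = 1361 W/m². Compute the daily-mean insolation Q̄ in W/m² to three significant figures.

Q̄ ≈ 426 W/m²

Solar longitude: λ_s = 360° × (27 − 80)/365.25 = -52.238°, i.e. -52.238° + 360° = 307.762°.
sin δ = sin 23.44° × sin 307.762° = -0.31448, so δ = -18.329°.
cos H₀ = −tan(-60.1°) tan(-18.329°) = -0.5761, H₀ = 2.1848 rad.
Bracket: H₀ sin φ sin δ + cos φ cos δ sin H₀ = 2.1848×-0.86690×-0.31448 + 0.49849×0.94927×0.81736 = 0.595626 + 0.386776 = 0.982402.
Q̄ = (S₀/π) × [bracket] = (1361/π) × 0.982402 = 425.6 W/m².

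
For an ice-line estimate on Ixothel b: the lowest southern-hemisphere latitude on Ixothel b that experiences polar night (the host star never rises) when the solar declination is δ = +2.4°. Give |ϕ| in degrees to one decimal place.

Polar night requires cos h₀ = −tan ϕ tan δ ≥ 1, i.e. tan ϕ tan δ ≤ −1.
The boundary is |tan ϕ| · |tan δ| = 1, so |ϕ| = 90° − |δ| = 90° − 2.4° = 87.6° in the southern hemisphere.

|ϕ| = 87.6°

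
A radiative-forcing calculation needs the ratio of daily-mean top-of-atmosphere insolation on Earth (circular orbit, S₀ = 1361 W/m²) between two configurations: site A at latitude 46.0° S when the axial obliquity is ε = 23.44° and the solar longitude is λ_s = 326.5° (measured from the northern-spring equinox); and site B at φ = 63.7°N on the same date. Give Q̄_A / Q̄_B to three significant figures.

Q̄_A / Q̄_B ≈ 5.60

— Configuration A (φ=-46.0°):
Solar declination: sin δ = sin ε · sin λ_s = sin 23.44° × sin 326.5° = -0.21955, so δ = -12.683°.
cos H₀ = −tan(-46.0°) tan(-12.683°) = -0.2330, H₀ = 1.8060 rad.
Bracket: H₀ sin φ sin δ + cos φ cos δ sin H₀ = 1.8060×-0.71934×-0.21955 + 0.69466×0.97560×0.97247 = 0.285224 + 0.659053 = 0.944277.
Q̄ = (S₀/π) × [bracket] = (1361/π) × 0.944277 = 409.08 W/m².
— Configuration B (φ=+63.7°):
cos H₀ = −tan(+63.7°) tan(-12.683°) = 0.4553, H₀ = 1.0980 rad.
Bracket: H₀ sin φ sin δ + cos φ cos δ sin H₀ = 1.0980×0.89649×-0.21955 + 0.44307×0.97560×0.89032 = -0.216113 + 0.384849 = 0.168736.
Q̄ = (S₀/π) × [bracket] = (1361/π) × 0.168736 = 73.100 W/m².
Ratio Q̄_A / Q̄_B = 409.08 / 73.100 = 5.596.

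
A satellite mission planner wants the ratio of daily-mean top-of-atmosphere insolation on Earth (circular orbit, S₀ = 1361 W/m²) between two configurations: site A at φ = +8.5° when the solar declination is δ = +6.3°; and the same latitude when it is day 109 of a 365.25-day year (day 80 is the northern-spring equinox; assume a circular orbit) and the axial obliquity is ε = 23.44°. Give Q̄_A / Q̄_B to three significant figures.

Q̄_A / Q̄_B ≈ 0.993

— Configuration A (φ=+8.5°):
cos H₀ = −tan(+8.5°) tan(+6.300°) = -0.0165, H₀ = 1.5873 rad.
Bracket: H₀ sin φ sin δ + cos φ cos δ sin H₀ = 1.5873×0.14781×0.10973 + 0.98902×0.99396×0.99986 = 0.025745 + 0.982909 = 1.008654.
Q̄ = (S₀/π) × [bracket] = (1361/π) × 1.008654 = 436.97 W/m².
— Configuration B (φ=+8.5°):
Solar longitude: λ_s = 360° × (109 − 80)/365.25 = 28.583°.
sin δ = sin 23.44° × sin 28.583° = 0.19032, so δ = +10.971°.
cos H₀ = −tan(+8.5°) tan(+10.971°) = -0.0290, H₀ = 1.5998 rad.
Bracket: H₀ sin φ sin δ + cos φ cos δ sin H₀ = 1.5998×0.14781×0.19032 + 0.98902×0.98172×0.99958 = 0.045004 + 0.970533 = 1.015537.
Q̄ = (S₀/π) × [bracket] = (1361/π) × 1.015537 = 439.95 W/m².
Ratio Q̄_A / Q̄_B = 436.97 / 439.95 = 0.9932.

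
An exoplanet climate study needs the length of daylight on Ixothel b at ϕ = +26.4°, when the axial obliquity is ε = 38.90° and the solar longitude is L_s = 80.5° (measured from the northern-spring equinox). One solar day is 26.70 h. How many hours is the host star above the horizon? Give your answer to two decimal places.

16.77 h

Solar declination: sin δ = sin ε · sin L_s = sin 38.90° × sin 80.5° = 0.61935, so δ = +38.269°.
cos h₀ = −tan ϕ · tan δ = −tan(+26.4°) × tan(+38.269°) = -0.3916, so h₀ = 1.9732 rad = 113.05°.
Daylight = 2h₀/(2π) × 26.70 h = (1.9732/π) × 26.70 = 16.77 h.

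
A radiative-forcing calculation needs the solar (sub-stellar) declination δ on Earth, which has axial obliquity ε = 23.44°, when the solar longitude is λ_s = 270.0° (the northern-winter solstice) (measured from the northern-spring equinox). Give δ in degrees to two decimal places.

δ = -23.44°

sin δ = sin ε · sin λ_s = sin 23.44° × sin 270.0° = -0.397789.
δ = arcsin(-0.397789) = -23.44°.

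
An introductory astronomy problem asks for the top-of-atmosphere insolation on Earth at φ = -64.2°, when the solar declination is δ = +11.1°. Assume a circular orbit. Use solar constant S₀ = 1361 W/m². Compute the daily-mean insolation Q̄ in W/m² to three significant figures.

cos H₀ = −tan(-64.2°) tan(+11.100°) = 0.4058, H₀ = 1.1529 rad.
Bracket: H₀ sin φ sin δ + cos φ cos δ sin H₀ = 1.1529×-0.90032×0.19252 + 0.43523×0.98129×0.91394 = -0.199832 + 0.390332 = 0.190500.
Q̄ = (S₀/π) × [bracket] = (1361/π) × 0.190500 = 82.53 W/m².

Q̄ ≈ 82.5 W/m²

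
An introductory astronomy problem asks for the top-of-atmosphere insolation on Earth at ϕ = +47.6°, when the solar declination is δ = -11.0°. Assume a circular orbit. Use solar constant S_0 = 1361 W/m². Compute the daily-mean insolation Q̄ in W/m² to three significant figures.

cos h₀ = −tan(+47.6°) tan(-11.000°) = 0.2129, h₀ = 1.3563 rad.
Bracket: h₀ sin ϕ sin δ + cos ϕ cos δ sin h₀ = 1.3563×0.73846×-0.19081 + 0.67430×0.98163×0.97708 = -0.191110 + 0.646742 = 0.455632.
Q̄ = (S_0/π) × [bracket] = (1361/π) × 0.455632 = 197.4 W/m².

Q̄ ≈ 197 W/m²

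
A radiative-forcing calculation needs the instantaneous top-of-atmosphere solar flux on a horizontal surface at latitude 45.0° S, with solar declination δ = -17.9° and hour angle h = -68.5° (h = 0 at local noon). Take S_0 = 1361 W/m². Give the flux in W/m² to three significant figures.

631 W/m²

cos θ_z = sin ϕ sin δ + cos ϕ cos δ cos h = 0.217334 + 0.246611 = 0.463945.
Flux = S_0 · cos θ_z = 1361 × 0.463945 = 631.4 W/m².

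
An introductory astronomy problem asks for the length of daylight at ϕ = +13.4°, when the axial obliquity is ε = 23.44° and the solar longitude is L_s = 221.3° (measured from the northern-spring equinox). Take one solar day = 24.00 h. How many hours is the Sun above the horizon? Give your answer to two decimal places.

11.50 h

Solar declination: sin δ = sin ε · sin L_s = sin 23.44° × sin 221.3° = -0.26254, so δ = -15.221°.
cos h₀ = −tan ϕ · tan δ = −tan(+13.4°) × tan(-15.221°) = 0.0648, so h₀ = 1.5059 rad = 86.28°.
Daylight = 2h₀/(2π) × 24.00 h = (1.5059/π) × 24.00 = 11.50 h.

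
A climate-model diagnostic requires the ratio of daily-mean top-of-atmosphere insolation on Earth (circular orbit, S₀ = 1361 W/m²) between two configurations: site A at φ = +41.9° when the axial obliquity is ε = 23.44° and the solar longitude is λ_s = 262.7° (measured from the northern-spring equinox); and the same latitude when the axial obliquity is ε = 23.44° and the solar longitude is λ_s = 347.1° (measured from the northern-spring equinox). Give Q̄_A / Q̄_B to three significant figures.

— Configuration A (φ=+41.9°):
Solar declination: sin δ = sin ε · sin λ_s = sin 23.44° × sin 262.7° = -0.39456, so δ = -23.239°.
cos H₀ = −tan(+41.9°) tan(-23.239°) = 0.3853, H₀ = 1.1753 rad.
Bracket: H₀ sin φ sin δ + cos φ cos δ sin H₀ = 1.1753×0.66783×-0.39456 + 0.74431×0.91887×0.92280 = -0.309690 + 0.631125 = 0.321435.
Q̄ = (S₀/π) × [bracket] = (1361/π) × 0.321435 = 139.25 W/m².
— Configuration B (φ=+41.9°):
Solar declination: sin δ = sin ε · sin λ_s = sin 23.44° × sin 347.1° = -0.08881, so δ = -5.095°.
cos H₀ = −tan(+41.9°) tan(-5.095°) = 0.0800, H₀ = 1.4907 rad.
Bracket: H₀ sin φ sin δ + cos φ cos δ sin H₀ = 1.4907×0.66783×-0.08881 + 0.74431×0.99605×0.99680 = -0.088413 + 0.738998 = 0.650585.
Q̄ = (S₀/π) × [bracket] = (1361/π) × 0.650585 = 281.85 W/m².
Ratio Q̄_A / Q̄_B = 139.25 / 281.85 = 0.4941.

Q̄_A / Q̄_B ≈ 0.494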